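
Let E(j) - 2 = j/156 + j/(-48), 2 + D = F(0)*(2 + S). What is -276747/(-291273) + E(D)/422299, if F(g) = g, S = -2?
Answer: 4051513173105/4264148949736 ≈ 0.95013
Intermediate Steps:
D = -2 (D = -2 + 0*(2 - 2) = -2 + 0*0 = -2 + 0 = -2)
E(j) = 2 - 3*j/208 (E(j) = 2 + (j/156 + j/(-48)) = 2 + (j*(1/156) + j*(-1/48)) = 2 + (j/156 - j/48) = 2 - 3*j/208)
-276747/(-291273) + E(D)/422299 = -276747/(-291273) + (2 - 3/208*(-2))/422299 = -276747*(-1/291273) + (2 + 3/104)*(1/422299) = 92249/97091 + (211/104)*(1/422299) = 92249/97091 + 211/43919096 = 4051513173105/4264148949736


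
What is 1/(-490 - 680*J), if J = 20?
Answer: -1/14090 ≈ -7.0972e-5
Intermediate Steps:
1/(-490 - 680*J) = 1/(-490 - 680*20) = 1/(-490 - 13600) = 1/(-14090) = -1/14090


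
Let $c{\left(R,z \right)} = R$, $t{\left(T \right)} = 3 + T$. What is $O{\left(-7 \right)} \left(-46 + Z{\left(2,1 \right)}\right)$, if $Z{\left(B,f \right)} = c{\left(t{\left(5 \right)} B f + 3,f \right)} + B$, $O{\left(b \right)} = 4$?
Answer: $-100$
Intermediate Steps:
$Z{\left(B,f \right)} = 3 + B + 8 B f$ ($Z{\left(B,f \right)} = \left(\left(3 + 5\right) B f + 3\right) + B = \left(8 B f + 3\right) + B = \left(3 + 8 B f\right) + B = 3 + B + 8 B f$)
$O{\left(-7 \right)} \left(-46 + Z{\left(2,1 \right)}\right) = 4 \left(-46 + \left(3 + 2 + 8 \cdot 2 \cdot 1\right)\right) = 4 \left(-46 + \left(3 + 2 + 16\right)\right) = 4 \left(-46 + 21\right) = 4 \left(-25\right) = -100$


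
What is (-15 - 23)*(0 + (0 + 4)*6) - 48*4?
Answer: -1104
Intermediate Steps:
(-15 - 23)*(0 + (0 + 4)*6) - 48*4 = -38*(0 + 4*6) - 192 = -38*(0 + 24) - 192 = -38*24 - 192 = -912 - 192 = -1104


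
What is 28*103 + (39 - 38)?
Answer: 2885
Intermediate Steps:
28*103 + (39 - 38) = 2884 + 1 = 2885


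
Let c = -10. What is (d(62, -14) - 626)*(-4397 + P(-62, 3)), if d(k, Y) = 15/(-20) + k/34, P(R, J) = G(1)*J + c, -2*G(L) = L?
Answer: 374678415/136 ≈ 2.7550e+6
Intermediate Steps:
G(L) = -L/2
P(R, J) = -10 - J/2 (P(R, J) = (-½*1)*J - 10 = -J/2 - 10 = -10 - J/2)
d(k, Y) = -¾ + k/34 (d(k, Y) = 15*(-1/20) + k*(1/34) = -¾ + k/34)
(d(62, -14) - 626)*(-4397 + P(-62, 3)) = ((-¾ + (1/34)*62) - 626)*(-4397 + (-10 - ½*3)) = ((-¾ + 31/17) - 626)*(-4397 + (-10 - 3/2)) = (73/68 - 626)*(-4397 - 23/2) = -42495/68*(-8817/2) = 374678415/136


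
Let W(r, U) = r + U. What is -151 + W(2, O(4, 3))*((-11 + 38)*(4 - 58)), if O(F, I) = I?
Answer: -7441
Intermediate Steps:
W(r, U) = U + r
-151 + W(2, O(4, 3))*((-11 + 38)*(4 - 58)) = -151 + (3 + 2)*((-11 + 38)*(4 - 58)) = -151 + 5*(27*(-54)) = -151 + 5*(-1458) = -151 - 7290 = -7441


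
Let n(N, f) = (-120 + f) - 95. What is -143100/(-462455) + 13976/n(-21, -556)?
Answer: -1270588196/71310561 ≈ -17.818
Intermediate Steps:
n(N, f) = -215 + f
-143100/(-462455) + 13976/n(-21, -556) = -143100/(-462455) + 13976/(-215 - 556) = -143100*(-1/462455) + 13976/(-771) = 28620/92491 + 13976*(-1/771) = 28620/92491 - 13976/771 = -1270588196/71310561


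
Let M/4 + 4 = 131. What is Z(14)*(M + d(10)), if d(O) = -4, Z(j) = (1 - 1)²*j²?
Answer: 0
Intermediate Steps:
M = 508 (M = -16 + 4*131 = -16 + 524 = 508)
Z(j) = 0 (Z(j) = 0²*j² = 0*j² = 0)
Z(14)*(M + d(10)) = 0*(508 - 4) = 0*504 = 0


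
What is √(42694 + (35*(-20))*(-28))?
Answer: √62294 ≈ 249.59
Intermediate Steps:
√(42694 + (35*(-20))*(-28)) = √(42694 - 700*(-28)) = √(42694 + 19600) = √62294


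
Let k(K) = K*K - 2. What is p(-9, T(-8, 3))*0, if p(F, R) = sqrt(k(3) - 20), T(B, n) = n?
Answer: 0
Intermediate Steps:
k(K) = -2 + K**2 (k(K) = K**2 - 2 = -2 + K**2)
p(F, R) = I*sqrt(13) (p(F, R) = sqrt((-2 + 3**2) - 20) = sqrt((-2 + 9) - 20) = sqrt(7 - 20) = sqrt(-13) = I*sqrt(13))
p(-9, T(-8, 3))*0 = (I*sqrt(13))*0 = 0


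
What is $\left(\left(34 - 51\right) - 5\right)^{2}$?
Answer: $484$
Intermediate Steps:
$\left(\left(34 - 51\right) - 5\right)^{2} = \left(\left(34 - 51\right) + \left(-53 + 48\right)\right)^{2} = \left(-17 - 5\right)^{2} = \left(-22\right)^{2} = 484$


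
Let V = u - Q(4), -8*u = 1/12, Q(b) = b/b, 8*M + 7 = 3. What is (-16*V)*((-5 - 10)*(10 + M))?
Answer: -9215/4 ≈ -2303.8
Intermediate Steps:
M = -½ (M = -7/8 + (⅛)*3 = -7/8 + 3/8 = -½ ≈ -0.50000)
Q(b) = 1
u = -1/96 (u = -⅛/12 = -⅛*1/12 = -1/96 ≈ -0.010417)
V = -97/96 (V = -1/96 - 1*1 = -1/96 - 1 = -97/96 ≈ -1.0104)
(-16*V)*((-5 - 10)*(10 + M)) = (-16*(-97/96))*((-5 - 10)*(10 - ½)) = 97*(-15*19/2)/6 = (97/6)*(-285/2) = -9215/4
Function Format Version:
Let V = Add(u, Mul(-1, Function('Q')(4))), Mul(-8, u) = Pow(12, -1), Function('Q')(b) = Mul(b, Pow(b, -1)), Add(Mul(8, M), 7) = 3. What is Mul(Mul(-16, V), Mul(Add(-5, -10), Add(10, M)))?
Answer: Rational(-9215, 4) ≈ -2303.8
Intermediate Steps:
M = Rational(-1, 2) (M = Add(Rational(-7, 8), Mul(Rational(1, 8), 3)) = Add(Rational(-7, 8), Rational(3, 8)) = Rational(-1, 2) ≈ -0.50000)
Function('Q')(b) = 1
u = Rational(-1, 96) (u = Mul(Rational(-1, 8), Pow(12, -1)) = Mul(Rational(-1, 8), Rational(1, 12)) = Rational(-1, 96) ≈ -0.010417)
V = Rational(-97, 96) (V = Add(Rational(-1, 96), Mul(-1, 1)) = Add(Rational(-1, 96), -1) = Rational(-97, 96) ≈ -1.0104)
Mul(Mul(-16, V), Mul(Add(-5, -10), Add(10, M))) = Mul(Mul(-16, Rational(-97, 96)), Mul(Add(-5, -10), Add(10, Rational(-1, 2)))) = Mul(Rational(97, 6), Mul(-15, Rational(19, 2))) = Mul(Rational(97, 6), Rational(-285, 2)) = Rational(-9215, 4)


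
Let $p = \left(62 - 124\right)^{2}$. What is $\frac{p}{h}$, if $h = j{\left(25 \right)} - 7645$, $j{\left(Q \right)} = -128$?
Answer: $- \frac{3844}{7773} \approx -0.49453$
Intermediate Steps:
$p = 3844$ ($p = \left(-62\right)^{2} = 3844$)
$h = -7773$ ($h = -128 - 7645 = -7773$)
$\frac{p}{h} = \frac{3844}{-7773} = 3844 \left(- \frac{1}{7773}\right) = - \frac{3844}{7773}$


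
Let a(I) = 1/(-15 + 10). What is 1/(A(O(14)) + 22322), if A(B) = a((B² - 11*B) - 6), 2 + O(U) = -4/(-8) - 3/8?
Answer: 5/111609 ≈ 4.4799e-5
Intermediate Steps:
a(I) = -⅕ (a(I) = 1/(-5) = -⅕)
O(U) = -15/8 (O(U) = -2 + (-4/(-8) - 3/8) = -2 + (-4*(-⅛) - 3*⅛) = -2 + (½ - 3/8) = -2 + ⅛ = -15/8)
A(B) = -⅕
1/(A(O(14)) + 22322) = 1/(-⅕ + 22322) = 1/(111609/5) = 5/111609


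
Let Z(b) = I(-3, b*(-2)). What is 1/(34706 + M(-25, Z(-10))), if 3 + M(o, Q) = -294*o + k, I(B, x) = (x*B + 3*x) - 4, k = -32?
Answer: 1/42021 ≈ 2.3798e-5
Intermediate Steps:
I(B, x) = -4 + 3*x + B*x (I(B, x) = (B*x + 3*x) - 4 = (3*x + B*x) - 4 = -4 + 3*x + B*x)
Z(b) = -4 (Z(b) = -4 + 3*(b*(-2)) - 3*b*(-2) = -4 + 3*(-2*b) - (-6)*b = -4 - 6*b + 6*b = -4)
M(o, Q) = -35 - 294*o (M(o, Q) = -3 + (-294*o - 32) = -3 + (-32 - 294*o) = -35 - 294*o)
1/(34706 + M(-25, Z(-10))) = 1/(34706 + (-35 - 294*(-25))) = 1/(34706 + (-35 + 7350)) = 1/(34706 + 7315) = 1/42021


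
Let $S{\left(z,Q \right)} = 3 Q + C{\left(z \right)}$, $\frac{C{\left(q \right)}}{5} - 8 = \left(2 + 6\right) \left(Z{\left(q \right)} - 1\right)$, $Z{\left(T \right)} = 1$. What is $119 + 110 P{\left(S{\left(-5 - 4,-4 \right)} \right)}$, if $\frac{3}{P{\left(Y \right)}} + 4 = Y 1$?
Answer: $\frac{531}{4} \approx 132.75$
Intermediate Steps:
$C{\left(q \right)} = 40$ ($C{\left(q \right)} = 40 + 5 \left(2 + 6\right) \left(1 - 1\right) = 40 + 5 \cdot 8 \cdot 0 = 40 + 5 \cdot 0 = 40 + 0 = 40$)
$S{\left(z,Q \right)} = 40 + 3 Q$ ($S{\left(z,Q \right)} = 3 Q + 40 = 40 + 3 Q$)
$P{\left(Y \right)} = \frac{3}{-4 + Y}$ ($P{\left(Y \right)} = \frac{3}{-4 + Y 1} = \frac{3}{-4 + Y}$)
$119 + 110 P{\left(S{\left(-5 - 4,-4 \right)} \right)} = 119 + 110 \frac{3}{-4 + \left(40 + 3 \left(-4\right)\right)} = 119 + 110 \frac{3}{-4 + \left(40 - 12\right)} = 119 + 110 \frac{3}{-4 + 28} = 119 + 110 \cdot \frac{3}{24} = 119 + 110 \cdot 3 \cdot \frac{1}{24} = 119 + 110 \cdot \frac{1}{8} = 119 + \frac{55}{4} = \frac{531}{4}$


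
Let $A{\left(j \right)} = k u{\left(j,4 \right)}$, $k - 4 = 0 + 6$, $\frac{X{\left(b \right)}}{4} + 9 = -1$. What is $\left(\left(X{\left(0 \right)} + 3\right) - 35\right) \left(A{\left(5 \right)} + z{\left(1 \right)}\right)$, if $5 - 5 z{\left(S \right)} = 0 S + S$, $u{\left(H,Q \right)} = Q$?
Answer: $- \frac{14688}{5} \approx -2937.6$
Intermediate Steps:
$X{\left(b \right)} = -40$ ($X{\left(b \right)} = -36 + 4 \left(-1\right) = -36 - 4 = -40$)
$z{\left(S \right)} = 1 - \frac{S}{5}$ ($z{\left(S \right)} = 1 - \frac{0 S + S}{5} = 1 - \frac{0 + S}{5} = 1 - \frac{S}{5}$)
$k = 10$ ($k = 4 + \left(0 + 6\right) = 4 + 6 = 10$)
$A{\left(j \right)} = 40$ ($A{\left(j \right)} = 10 \cdot 4 = 40$)
$\left(\left(X{\left(0 \right)} + 3\right) - 35\right) \left(A{\left(5 \right)} + z{\left(1 \right)}\right) = \left(\left(-40 + 3\right) - 35\right) \left(40 + \left(1 - \frac{1}{5}\right)\right) = \left(-37 - 35\right) \left(40 + \left(1 - \frac{1}{5}\right)\right) = - 72 \left(40 + \frac{4}{5}\right) = \left(-72\right) \frac{204}{5} = - \frac{14688}{5}$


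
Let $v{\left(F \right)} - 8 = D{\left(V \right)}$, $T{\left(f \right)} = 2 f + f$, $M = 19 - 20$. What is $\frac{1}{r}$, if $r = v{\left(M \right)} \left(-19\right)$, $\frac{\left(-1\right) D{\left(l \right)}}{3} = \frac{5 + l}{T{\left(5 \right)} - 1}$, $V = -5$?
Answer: $- \frac{1}{152} \approx -0.0065789$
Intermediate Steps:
$M = -1$ ($M = 19 - 20 = -1$)
$T{\left(f \right)} = 3 f$
$D{\left(l \right)} = - \frac{15}{14} - \frac{3 l}{14}$ ($D{\left(l \right)} = - 3 \frac{5 + l}{3 \cdot 5 - 1} = - 3 \frac{5 + l}{15 - 1} = - 3 \frac{5 + l}{14} = - 3 \left(5 + l\right) \frac{1}{14} = - 3 \left(\frac{5}{14} + \frac{l}{14}\right) = - \frac{15}{14} - \frac{3 l}{14}$)
$v{\left(F \right)} = 8$ ($v{\left(F \right)} = 8 - 0 = 8 + \left(- \frac{15}{14} + \frac{15}{14}\right) = 8 + 0 = 8$)
$r = -152$ ($r = 8 \left(-19\right) = -152$)
$\frac{1}{r} = \frac{1}{-152} = - \frac{1}{152}$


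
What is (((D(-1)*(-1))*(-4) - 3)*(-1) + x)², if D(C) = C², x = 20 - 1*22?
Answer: 9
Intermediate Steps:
x = -2 (x = 20 - 22 = -2)
(((D(-1)*(-1))*(-4) - 3)*(-1) + x)² = ((((-1)²*(-1))*(-4) - 3)*(-1) - 2)² = (((1*(-1))*(-4) - 3)*(-1) - 2)² = ((-1*(-4) - 3)*(-1) - 2)² = ((4 - 3)*(-1) - 2)² = (1*(-1) - 2)² = (-1 - 2)² = (-3)² = 9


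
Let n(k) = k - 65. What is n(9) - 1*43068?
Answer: -43124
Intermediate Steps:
n(k) = -65 + k
n(9) - 1*43068 = (-65 + 9) - 1*43068 = -56 - 43068 = -43124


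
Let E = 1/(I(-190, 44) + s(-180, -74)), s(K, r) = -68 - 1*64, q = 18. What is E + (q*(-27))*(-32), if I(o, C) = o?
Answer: 5007743/322 ≈ 15552.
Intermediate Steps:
s(K, r) = -132 (s(K, r) = -68 - 64 = -132)
E = -1/322 (E = 1/(-190 - 132) = 1/(-322) = -1/322 ≈ -0.0031056)
E + (q*(-27))*(-32) = -1/322 + (18*(-27))*(-32) = -1/322 - 486*(-32) = -1/322 + 15552 = 5007743/322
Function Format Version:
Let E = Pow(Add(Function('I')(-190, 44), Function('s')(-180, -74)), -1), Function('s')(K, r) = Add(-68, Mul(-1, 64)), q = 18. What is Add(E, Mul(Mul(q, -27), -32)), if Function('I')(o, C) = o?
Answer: Rational(5007743, 322) ≈ 15552.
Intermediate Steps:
Function('s')(K, r) = -132 (Function('s')(K, r) = Add(-68, -64) = -132)
E = Rational(-1, 322) (E = Pow(Add(-190, -132), -1) = Pow(-322, -1) = Rational(-1, 322) ≈ -0.0031056)
Add(E, Mul(Mul(q, -27), -32)) = Add(Rational(-1, 322), Mul(Mul(18, -27), -32)) = Add(Rational(-1, 322), Mul(-486, -32)) = Add(Rational(-1, 322), 15552) = Rational(5007743, 322)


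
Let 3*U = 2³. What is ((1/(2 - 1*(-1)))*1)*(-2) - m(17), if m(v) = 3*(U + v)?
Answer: -179/3 ≈ -59.667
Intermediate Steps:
U = 8/3 (U = (⅓)*2³ = (⅓)*8 = 8/3 ≈ 2.6667)
m(v) = 8 + 3*v (m(v) = 3*(8/3 + v) = 8 + 3*v)
((1/(2 - 1*(-1)))*1)*(-2) - m(17) = ((1/(2 - 1*(-1)))*1)*(-2) - (8 + 3*17) = ((1/(2 + 1))*1)*(-2) - (8 + 51) = ((1/3)*1)*(-2) - 1*59 = ((1*(⅓))*1)*(-2) - 59 = ((⅓)*1)*(-2) - 59 = (⅓)*(-2) - 59 = -⅔ - 59 = -179/3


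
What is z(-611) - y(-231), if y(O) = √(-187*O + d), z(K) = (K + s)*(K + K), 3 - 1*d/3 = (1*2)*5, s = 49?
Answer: 686764 - 2*√10794 ≈ 6.8656e+5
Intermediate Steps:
d = -21 (d = 9 - 3*1*2*5 = 9 - 6*5 = 9 - 3*10 = 9 - 30 = -21)
z(K) = 2*K*(49 + K) (z(K) = (K + 49)*(K + K) = (49 + K)*(2*K) = 2*K*(49 + K))
y(O) = √(-21 - 187*O) (y(O) = √(-187*O - 21) = √(-21 - 187*O))
z(-611) - y(-231) = 2*(-611)*(49 - 611) - √(-21 - 187*(-231)) = 2*(-611)*(-562) - √(-21 + 43197) = 686764 - √43176 = 686764 - 2*√10794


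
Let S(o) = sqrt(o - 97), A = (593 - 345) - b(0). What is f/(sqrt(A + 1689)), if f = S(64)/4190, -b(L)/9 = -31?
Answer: I*sqrt(54714)/6947020 ≈ 3.3671e-5*I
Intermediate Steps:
b(L) = 279 (b(L) = -9*(-31) = 279)
A = -31 (A = (593 - 345) - 1*279 = 248 - 279 = -31)
S(o) = sqrt(-97 + o)
f = I*sqrt(33)/4190 (f = sqrt(-97 + 64)/4190 = sqrt(-33)*(1/4190) = (I*sqrt(33))*(1/4190) = I*sqrt(33)/4190 ≈ 0.001371*I)
f/(sqrt(A + 1689)) = (I*sqrt(33)/4190)/(sqrt(-31 + 1689)) = (I*sqrt(33)/4190)/(sqrt(1658)) = (I*sqrt(33)/4190)*(sqrt(1658)/1658) = I*sqrt(54714)/6947020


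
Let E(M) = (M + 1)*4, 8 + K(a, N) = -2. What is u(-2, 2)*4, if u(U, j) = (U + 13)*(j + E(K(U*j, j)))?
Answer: -1496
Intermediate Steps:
K(a, N) = -10 (K(a, N) = -8 - 2 = -10)
E(M) = 4 + 4*M (E(M) = (1 + M)*4 = 4 + 4*M)
u(U, j) = (-36 + j)*(13 + U) (u(U, j) = (U + 13)*(j + (4 + 4*(-10))) = (13 + U)*(j + (4 - 40)) = (13 + U)*(j - 36) = (13 + U)*(-36 + j) = (-36 + j)*(13 + U))
u(-2, 2)*4 = (-468 - 36*(-2) + 13*2 - 2*2)*4 = (-468 + 72 + 26 - 4)*4 = -374*4 = -1496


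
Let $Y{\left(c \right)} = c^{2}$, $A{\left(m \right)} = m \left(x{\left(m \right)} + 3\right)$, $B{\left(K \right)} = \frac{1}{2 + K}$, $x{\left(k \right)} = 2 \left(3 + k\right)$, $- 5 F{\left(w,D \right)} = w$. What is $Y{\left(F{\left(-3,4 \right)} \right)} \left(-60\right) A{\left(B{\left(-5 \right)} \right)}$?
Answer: $60$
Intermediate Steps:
$F{\left(w,D \right)} = - \frac{w}{5}$
$x{\left(k \right)} = 6 + 2 k$
$A{\left(m \right)} = m \left(9 + 2 m\right)$ ($A{\left(m \right)} = m \left(\left(6 + 2 m\right) + 3\right) = m \left(9 + 2 m\right)$)
$Y{\left(F{\left(-3,4 \right)} \right)} \left(-60\right) A{\left(B{\left(-5 \right)} \right)} = \left(\left(- \frac{1}{5}\right) \left(-3\right)\right)^{2} \left(-60\right) \frac{9 + \frac{2}{2 - 5}}{2 - 5} = \left(\frac{3}{5}\right)^{2} \left(-60\right) \frac{9 + \frac{2}{-3}}{-3} = \frac{9}{25} \left(-60\right) \left(- \frac{9 + 2 \left(- \frac{1}{3}\right)}{3}\right) = - \frac{108 \left(- \frac{9 - \frac{2}{3}}{3}\right)}{5} = - \frac{108 \left(\left(- \frac{1}{3}\right) \frac{25}{3}\right)}{5} = \left(- \frac{108}{5}\right) \left(- \frac{25}{9}\right) = 60$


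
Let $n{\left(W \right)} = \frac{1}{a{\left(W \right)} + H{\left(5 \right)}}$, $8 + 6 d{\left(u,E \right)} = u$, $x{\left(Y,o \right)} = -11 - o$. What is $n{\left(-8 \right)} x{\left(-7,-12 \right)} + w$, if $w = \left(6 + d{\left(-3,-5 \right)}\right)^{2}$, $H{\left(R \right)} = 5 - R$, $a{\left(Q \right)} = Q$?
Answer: $\frac{1241}{72} \approx 17.236$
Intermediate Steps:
$d{\left(u,E \right)} = - \frac{4}{3} + \frac{u}{6}$
$n{\left(W \right)} = \frac{1}{W}$ ($n{\left(W \right)} = \frac{1}{W + \left(5 - 5\right)} = \frac{1}{W + 0} = \frac{1}{W}$)
$w = \frac{625}{36}$ ($w = \left(6 + \left(- \frac{4}{3} + \frac{1}{6} \left(-3\right)\right)\right)^{2} = \left(6 - \frac{11}{6}\right)^{2} = \left(\frac{25}{6}\right)^{2} = \frac{625}{36} \approx 17.361$)
$n{\left(-8 \right)} x{\left(-7,-12 \right)} + w = \frac{-11 - -12}{-8} + \frac{625}{36} = - \frac{-11 + 12}{8} + \frac{625}{36} = \left(- \frac{1}{8}\right) 1 + \frac{625}{36} = - \frac{1}{8} + \frac{625}{36} = \frac{1241}{72}$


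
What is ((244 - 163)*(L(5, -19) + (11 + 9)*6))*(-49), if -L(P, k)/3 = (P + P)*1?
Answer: -357210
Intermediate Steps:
L(P, k) = -6*P (L(P, k) = -3*(P + P) = -3*2*P = -6*P)
((244 - 163)*(L(5, -19) + (11 + 9)*6))*(-49) = ((244 - 163)*(-6*5 + (11 + 9)*6))*(-49) = (81*(-30 + 20*6))*(-49) = (81*(-30 + 120))*(-49) = (81*90)*(-49) = 7290*(-49) = -357210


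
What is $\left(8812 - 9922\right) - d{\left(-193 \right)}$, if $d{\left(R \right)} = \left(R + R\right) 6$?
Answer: $1206$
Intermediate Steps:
$d{\left(R \right)} = 12 R$ ($d{\left(R \right)} = 2 R 6 = 12 R$)
$\left(8812 - 9922\right) - d{\left(-193 \right)} = \left(8812 - 9922\right) - 12 \left(-193\right) = -1110 - -2316 = -1110 + 2316 = 1206$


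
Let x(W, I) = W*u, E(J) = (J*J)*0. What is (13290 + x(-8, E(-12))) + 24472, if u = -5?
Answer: 37802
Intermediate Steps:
E(J) = 0 (E(J) = J²*0 = 0)
x(W, I) = -5*W (x(W, I) = W*(-5) = -5*W)
(13290 + x(-8, E(-12))) + 24472 = (13290 - 5*(-8)) + 24472 = (13290 + 40) + 24472 = 13330 + 24472 = 37802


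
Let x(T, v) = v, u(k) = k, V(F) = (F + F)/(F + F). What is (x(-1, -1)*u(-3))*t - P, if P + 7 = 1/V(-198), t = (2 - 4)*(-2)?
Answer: 18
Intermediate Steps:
V(F) = 1 (V(F) = (2*F)/((2*F)) = (2*F)*(1/(2*F)) = 1)
t = 4 (t = -2*(-2) = 4)
P = -6 (P = -7 + 1/1 = -7 + 1 = -6)
(x(-1, -1)*u(-3))*t - P = -1*(-3)*4 - 1*(-6) = 3*4 + 6 = 12 + 6 = 18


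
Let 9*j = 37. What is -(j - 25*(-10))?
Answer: -2287/9 ≈ -254.11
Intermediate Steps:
j = 37/9 (j = (1/9)*37 = 37/9 ≈ 4.1111)
-(j - 25*(-10)) = -(37/9 - 25*(-10)) = -(37/9 + 250) = -1*2287/9 = -2287/9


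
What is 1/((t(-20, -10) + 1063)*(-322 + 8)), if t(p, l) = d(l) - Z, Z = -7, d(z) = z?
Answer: -1/332840 ≈ -3.0044e-6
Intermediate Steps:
t(p, l) = 7 + l (t(p, l) = l - 1*(-7) = l + 7 = 7 + l)
1/((t(-20, -10) + 1063)*(-322 + 8)) = 1/(((7 - 10) + 1063)*(-322 + 8)) = 1/((-3 + 1063)*(-314)) = 1/(1060*(-314)) = 1/(-332840) = -1/332840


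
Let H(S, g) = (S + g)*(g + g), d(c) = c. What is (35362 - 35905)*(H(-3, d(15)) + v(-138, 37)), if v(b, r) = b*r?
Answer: 2577078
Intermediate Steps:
H(S, g) = 2*g*(S + g) (H(S, g) = (S + g)*(2*g) = 2*g*(S + g))
(35362 - 35905)*(H(-3, d(15)) + v(-138, 37)) = (35362 - 35905)*(2*15*(-3 + 15) - 138*37) = -543*(2*15*12 - 5106) = -543*(360 - 5106) = -543*(-4746) = 2577078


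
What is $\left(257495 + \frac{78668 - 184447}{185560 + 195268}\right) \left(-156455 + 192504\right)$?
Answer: $\frac{3535008201719969}{380828} \approx 9.2824 \cdot 10^{9}$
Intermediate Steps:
$\left(257495 + \frac{78668 - 184447}{185560 + 195268}\right) \left(-156455 + 192504\right) = \left(257495 - \frac{105779}{380828}\right) 36049 = \frac{98061200081}{380828} \cdot 36049 = \frac{3535008201719969}{380828}$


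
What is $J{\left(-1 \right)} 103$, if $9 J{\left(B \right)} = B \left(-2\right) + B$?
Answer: $\frac{103}{9} \approx 11.444$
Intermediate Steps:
$J{\left(B \right)} = - \frac{B}{9}$ ($J{\left(B \right)} = \frac{B \left(-2\right) + B}{9} = \frac{- 2 B + B}{9} = \frac{\left(-1\right) B}{9} = - \frac{B}{9}$)
$J{\left(-1 \right)} 103 = \left(- \frac{1}{9}\right) \left(-1\right) 103 = \frac{1}{9} \cdot 103 = \frac{103}{9}$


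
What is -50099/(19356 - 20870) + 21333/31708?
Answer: 810418627/24002956 ≈ 33.763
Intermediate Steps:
-50099/(19356 - 20870) + 21333/31708 = -50099/(-1514) + 21333*(1/31708) = -50099*(-1/1514) + 21333/31708 = 50099/1514 + 21333/31708 = 810418627/24002956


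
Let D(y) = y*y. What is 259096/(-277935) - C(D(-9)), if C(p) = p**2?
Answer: -1823790631/277935 ≈ -6561.9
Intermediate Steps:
D(y) = y**2
259096/(-277935) - C(D(-9)) = 259096/(-277935) - ((-9)**2)**2 = 259096*(-1/277935) - 1*81**2 = -259096/277935 - 1*6561 = -259096/277935 - 6561 = -1823790631/277935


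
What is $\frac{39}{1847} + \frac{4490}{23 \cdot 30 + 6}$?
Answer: $\frac{4160087}{642756} \approx 6.4723$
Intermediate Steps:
$\frac{39}{1847} + \frac{4490}{23 \cdot 30 + 6} = 39 \cdot \frac{1}{1847} + \frac{4490}{690 + 6} = \frac{39}{1847} + \frac{4490}{696} = \frac{39}{1847} + 4490 \cdot \frac{1}{696} = \frac{39}{1847} + \frac{2245}{348} = \frac{4160087}{642756}$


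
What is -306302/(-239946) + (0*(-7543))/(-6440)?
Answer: 153151/119973 ≈ 1.2765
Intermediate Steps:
-306302/(-239946) + (0*(-7543))/(-6440) = -306302*(-1/239946) + 0*(-1/6440) = 153151/119973 + 0 = 153151/119973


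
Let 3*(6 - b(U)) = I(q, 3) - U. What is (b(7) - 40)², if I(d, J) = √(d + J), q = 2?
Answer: (95 + √5)²/9 ≈ 1050.5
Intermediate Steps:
I(d, J) = √(J + d)
b(U) = 6 - √5/3 + U/3 (b(U) = 6 - (√(3 + 2) - U)/3 = 6 - (√5 - U)/3 = 6 + (-√5/3 + U/3) = 6 - √5/3 + U/3)
(b(7) - 40)² = ((6 - √5/3 + (⅓)*7) - 40)² = ((6 - √5/3 + 7/3) - 40)² = ((25/3 - √5/3) - 40)² = (-95/3 - √5/3)²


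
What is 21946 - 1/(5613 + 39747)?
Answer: 995470559/45360 ≈ 21946.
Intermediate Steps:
21946 - 1/(5613 + 39747) = 21946 - 1/45360 = 995470559/45360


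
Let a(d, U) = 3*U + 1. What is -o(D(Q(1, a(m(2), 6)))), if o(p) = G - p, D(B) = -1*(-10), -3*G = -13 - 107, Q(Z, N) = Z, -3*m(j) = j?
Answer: -30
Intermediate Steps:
m(j) = -j/3
a(d, U) = 1 + 3*U
G = 40 (G = -(-13 - 107)/3 = -⅓*(-120) = 40)
D(B) = 10
o(p) = 40 - p
-o(D(Q(1, a(m(2), 6)))) = -(40 - 1*10) = -(40 - 10) = -1*30 = -30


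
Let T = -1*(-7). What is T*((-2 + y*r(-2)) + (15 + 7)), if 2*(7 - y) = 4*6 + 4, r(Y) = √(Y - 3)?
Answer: 140 - 49*I*√5 ≈ 140.0 - 109.57*I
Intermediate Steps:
r(Y) = √(-3 + Y)
y = -7 (y = 7 - (4*6 + 4)/2 = 7 - (24 + 4)/2 = 7 - ½*28 = 7 - 14 = -7)
T = 7
T*((-2 + y*r(-2)) + (15 + 7)) = 7*((-2 - 7*√(-3 - 2)) + (15 + 7)) = 7*((-2 - 7*I*√5) + 22) = 7*(20 - 7*I*√5) = 140 - 49*I*√5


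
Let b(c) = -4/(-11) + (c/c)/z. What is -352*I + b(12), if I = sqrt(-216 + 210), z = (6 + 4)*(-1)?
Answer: 29/110 - 352*I*sqrt(6) ≈ 0.26364 - 862.22*I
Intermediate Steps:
z = -10 (z = 10*(-1) = -10)
I = I*sqrt(6) (I = sqrt(-6) = I*sqrt(6) ≈ 2.4495*I)
b(c) = 29/110 (b(c) = -4/(-11) + (c/c)/(-10) = -4*(-1/11) + 1*(-1/10) = 4/11 - 1/10 = 29/110)
-352*I + b(12) = -352*I*sqrt(6) + 29/110 = 29/110 - 352*I*sqrt(6)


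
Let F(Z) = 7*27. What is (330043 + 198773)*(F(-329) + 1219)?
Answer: 744572928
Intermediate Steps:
F(Z) = 189
(330043 + 198773)*(F(-329) + 1219) = (330043 + 198773)*(189 + 1219) = 528816*1408 = 744572928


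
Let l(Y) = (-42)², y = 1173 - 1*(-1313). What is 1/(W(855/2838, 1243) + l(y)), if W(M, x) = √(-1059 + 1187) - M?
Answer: 1578362214/2783640885433 - 7159328*√2/2783640885433 ≈ 0.00056338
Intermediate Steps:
y = 2486 (y = 1173 + 1313 = 2486)
W(M, x) = -M + 8*√2 (W(M, x) = √128 - M = 8*√2 - M = -M + 8*√2)
l(Y) = 1764
1/(W(855/2838, 1243) + l(y)) = 1/((-855/2838 + 8*√2) + 1764) = 1/((-1*285/946 + 8*√2) + 1764) = 1/((-285/946 + 8*√2) + 1764) = 1/(1668459/946 + 8*√2)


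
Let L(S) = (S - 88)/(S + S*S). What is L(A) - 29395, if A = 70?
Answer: -73046584/2485 ≈ -29395.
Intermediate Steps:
L(S) = (-88 + S)/(S + S²)
L(A) - 29395 = (-88 + 70)/(70*(1 + 70)) - 29395 = (1/70)*(-18)/71 - 29395 = (1/70)*(1/71)*(-18) - 29395 = -9/2485 - 29395 = -73046584/2485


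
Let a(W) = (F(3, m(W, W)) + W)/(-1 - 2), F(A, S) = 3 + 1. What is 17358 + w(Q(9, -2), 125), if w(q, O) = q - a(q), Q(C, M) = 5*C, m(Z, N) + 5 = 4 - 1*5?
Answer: 52258/3 ≈ 17419.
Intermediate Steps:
m(Z, N) = -6 (m(Z, N) = -5 + (4 - 1*5) = -5 + (4 - 5) = -5 - 1 = -6)
F(A, S) = 4
a(W) = -4/3 - W/3 (a(W) = (4 + W)/(-1 - 2) = (4 + W)/(-3) = (4 + W)*(-⅓) = -4/3 - W/3)
w(q, O) = 4/3 + 4*q/3 (w(q, O) = q - (-4/3 - q/3) = q + (4/3 + q/3) = 4/3 + 4*q/3)
17358 + w(Q(9, -2), 125) = 17358 + (4/3 + 4*(5*9)/3) = 17358 + (4/3 + (4/3)*45) = 17358 + (4/3 + 60) = 17358 + 184/3 = 52258/3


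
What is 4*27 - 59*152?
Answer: -8860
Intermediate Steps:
4*27 - 59*152 = 108 - 8968 = -8860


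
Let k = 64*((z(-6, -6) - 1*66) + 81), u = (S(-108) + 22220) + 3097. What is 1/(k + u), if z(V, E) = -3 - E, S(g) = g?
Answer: 1/26361 ≈ 3.7935e-5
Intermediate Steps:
u = 25209 (u = (-108 + 22220) + 3097 = 22112 + 3097 = 25209)
k = 1152 (k = 64*(((-3 - 1*(-6)) - 1*66) + 81) = 64*(((-3 + 6) - 66) + 81) = 64*((3 - 66) + 81) = 64*(-63 + 81) = 64*18 = 1152)
1/(k + u) = 1/(1152 + 25209) = 1/26361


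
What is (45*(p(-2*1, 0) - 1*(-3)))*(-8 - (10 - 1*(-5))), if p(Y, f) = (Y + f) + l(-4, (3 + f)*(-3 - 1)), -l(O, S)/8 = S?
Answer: -100395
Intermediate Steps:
l(O, S) = -8*S
p(Y, f) = 96 + Y + 33*f (p(Y, f) = (Y + f) - 8*(3 + f)*(-3 - 1) = (Y + f) - 8*(3 + f)*(-4) = (Y + f) - 8*(-12 - 4*f) = (Y + f) + (96 + 32*f) = 96 + Y + 33*f)
(45*(p(-2*1, 0) - 1*(-3)))*(-8 - (10 - 1*(-5))) = (45*((96 - 2*1 + 33*0) - 1*(-3)))*(-8 - (10 - 1*(-5))) = (45*((96 - 2 + 0) + 3))*(-8 - (10 + 5)) = (45*(94 + 3))*(-8 - 1*15) = (45*97)*(-8 - 15) = 4365*(-23) = -100395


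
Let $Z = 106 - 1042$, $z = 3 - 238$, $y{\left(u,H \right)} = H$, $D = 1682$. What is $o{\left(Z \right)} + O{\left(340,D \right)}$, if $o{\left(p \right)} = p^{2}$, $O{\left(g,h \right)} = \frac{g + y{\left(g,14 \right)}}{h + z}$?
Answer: $\frac{1267711266}{1447} \approx 8.761 \cdot 10^{5}$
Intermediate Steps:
$z = -235$ ($z = 3 - 238 = -235$)
$Z = -936$
$O{\left(g,h \right)} = \frac{14 + g}{-235 + h}$ ($O{\left(g,h \right)} = \frac{g + 14}{h - 235} = \frac{14 + g}{-235 + h}$)
$o{\left(Z \right)} + O{\left(340,D \right)} = \left(-936\right)^{2} + \frac{14 + 340}{-235 + 1682} = 876096 + \frac{1}{1447} \cdot 354 = 876096 + \frac{354}{1447} = \frac{1267711266}{1447}$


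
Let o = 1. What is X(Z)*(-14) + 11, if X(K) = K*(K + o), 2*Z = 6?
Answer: -157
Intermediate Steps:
Z = 3 (Z = (½)*6 = 3)
X(K) = K*(1 + K) (X(K) = K*(K + 1) = K*(1 + K))
X(Z)*(-14) + 11 = (3*(1 + 3))*(-14) + 11 = (3*4)*(-14) + 11 = 12*(-14) + 11 = -168 + 11 = -157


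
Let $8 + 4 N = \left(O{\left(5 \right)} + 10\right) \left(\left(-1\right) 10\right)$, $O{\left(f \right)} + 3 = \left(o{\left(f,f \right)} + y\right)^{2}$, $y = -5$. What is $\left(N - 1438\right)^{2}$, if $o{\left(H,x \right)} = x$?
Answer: $\frac{8497225}{4} \approx 2.1243 \cdot 10^{6}$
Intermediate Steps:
$O{\left(f \right)} = -3 + \left(-5 + f\right)^{2}$ ($O{\left(f \right)} = -3 + \left(f - 5\right)^{2} = -3 + \left(-5 + f\right)^{2}$)
$N = - \frac{39}{2}$ ($N = -2 + \frac{\left(\left(-3 + \left(-5 + 5\right)^{2}\right) + 10\right) \left(\left(-1\right) 10\right)}{4} = -2 + \frac{\left(\left(-3 + 0^{2}\right) + 10\right) \left(-10\right)}{4} = -2 + \frac{\left(\left(-3 + 0\right) + 10\right) \left(-10\right)}{4} = -2 + \frac{\left(-3 + 10\right) \left(-10\right)}{4} = -2 + \frac{7 \left(-10\right)}{4} = -2 + \frac{1}{4} \left(-70\right) = -2 - \frac{35}{2} = - \frac{39}{2} \approx -19.5$)
$\left(N - 1438\right)^{2} = \left(- \frac{39}{2} - 1438\right)^{2} = \left(- \frac{2915}{2}\right)^{2} = \frac{8497225}{4}$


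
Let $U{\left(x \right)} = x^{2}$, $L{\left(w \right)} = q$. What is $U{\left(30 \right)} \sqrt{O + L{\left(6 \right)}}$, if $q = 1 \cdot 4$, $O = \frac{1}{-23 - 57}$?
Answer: $45 \sqrt{1595} \approx 1797.2$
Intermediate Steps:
$O = - \frac{1}{80}$ ($O = \frac{1}{-80} = - \frac{1}{80} \approx -0.0125$)
$q = 4$
$L{\left(w \right)} = 4$
$U{\left(30 \right)} \sqrt{O + L{\left(6 \right)}} = 30^{2} \sqrt{- \frac{1}{80} + 4} = 900 \sqrt{\frac{319}{80}} = 900 \frac{\sqrt{1595}}{20} = 45 \sqrt{1595}$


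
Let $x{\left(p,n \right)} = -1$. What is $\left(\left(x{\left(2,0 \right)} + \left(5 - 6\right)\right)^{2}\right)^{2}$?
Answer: $16$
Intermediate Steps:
$\left(\left(x{\left(2,0 \right)} + \left(5 - 6\right)\right)^{2}\right)^{2} = \left(\left(-1 + \left(5 - 6\right)\right)^{2}\right)^{2} = \left(\left(-1 - 1\right)^{2}\right)^{2} = \left(\left(-2\right)^{2}\right)^{2} = 4^{2} = 16$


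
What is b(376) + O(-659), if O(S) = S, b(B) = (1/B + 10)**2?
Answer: -79021663/141376 ≈ -558.95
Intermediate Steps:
b(B) = (10 + 1/B)**2
b(376) + O(-659) = (1 + 10*376)**2/376**2 - 659 = (1 + 3760)**2/141376 - 659 = (1/141376)*3761**2 - 659 = (1/141376)*14145121 - 659 = 14145121/141376 - 659 = -79021663/141376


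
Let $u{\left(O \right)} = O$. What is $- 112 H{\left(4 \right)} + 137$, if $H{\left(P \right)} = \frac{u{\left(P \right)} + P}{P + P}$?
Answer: $25$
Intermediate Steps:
$H{\left(P \right)} = 1$ ($H{\left(P \right)} = \frac{P + P}{P + P} = \frac{2 P}{2 P} = 2 P \frac{1}{2 P} = 1$)
$- 112 H{\left(4 \right)} + 137 = \left(-112\right) 1 + 137 = -112 + 137 = 25$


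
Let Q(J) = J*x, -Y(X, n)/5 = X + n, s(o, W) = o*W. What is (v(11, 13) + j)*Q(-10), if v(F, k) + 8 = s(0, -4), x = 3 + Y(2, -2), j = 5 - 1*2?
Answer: 150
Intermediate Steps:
s(o, W) = W*o
Y(X, n) = -5*X - 5*n (Y(X, n) = -5*(X + n) = -5*X - 5*n)
j = 3 (j = 5 - 2 = 3)
x = 3 (x = 3 + (-5*2 - 5*(-2)) = 3 + (-10 + 10) = 3 + 0 = 3)
v(F, k) = -8 (v(F, k) = -8 - 4*0 = -8 + 0 = -8)
Q(J) = 3*J (Q(J) = J*3 = 3*J)
(v(11, 13) + j)*Q(-10) = (-8 + 3)*(3*(-10)) = -5*(-30) = 150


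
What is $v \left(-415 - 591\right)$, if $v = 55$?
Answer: $-55330$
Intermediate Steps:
$v \left(-415 - 591\right) = 55 \left(-415 - 591\right) = 55 \left(-1006\right) = -55330$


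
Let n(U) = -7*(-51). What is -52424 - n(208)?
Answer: -52781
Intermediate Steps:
n(U) = 357
-52424 - n(208) = -52424 - 1*357 = -52424 - 357 = -52781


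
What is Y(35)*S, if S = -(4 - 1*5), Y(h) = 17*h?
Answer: 595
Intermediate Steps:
S = 1 (S = -(4 - 5) = -1*(-1) = 1)
Y(35)*S = (17*35)*1 = 595*1 = 595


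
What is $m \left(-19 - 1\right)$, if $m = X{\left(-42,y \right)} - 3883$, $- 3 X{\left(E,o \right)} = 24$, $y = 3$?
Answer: $77820$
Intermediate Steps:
$X{\left(E,o \right)} = -8$ ($X{\left(E,o \right)} = \left(- \frac{1}{3}\right) 24 = -8$)
$m = -3891$ ($m = -8 - 3883 = -3891$)
$m \left(-19 - 1\right) = - 3891 \left(-19 - 1\right) = \left(-3891\right) \left(-20\right) = 77820$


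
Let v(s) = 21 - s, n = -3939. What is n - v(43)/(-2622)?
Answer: -5164040/1311 ≈ -3939.0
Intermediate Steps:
n - v(43)/(-2622) = -3939 - (21 - 1*43)/(-2622) = -3939 - (21 - 43)*(-1)/2622 = -3939 - (-22)*(-1)/2622 = -3939 - 1*11/1311 = -3939 - 11/1311 = -5164040/1311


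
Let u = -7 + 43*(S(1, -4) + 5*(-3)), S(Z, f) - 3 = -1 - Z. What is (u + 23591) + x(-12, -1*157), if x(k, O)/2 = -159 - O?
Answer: 22978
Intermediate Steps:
S(Z, f) = 2 - Z (S(Z, f) = 3 + (-1 - Z) = 2 - Z)
u = -609 (u = -7 + 43*((2 - 1*1) + 5*(-3)) = -7 + 43*((2 - 1) - 15) = -7 + 43*(1 - 15) = -7 + 43*(-14) = -7 - 602 = -609)
x(k, O) = -318 - 2*O (x(k, O) = 2*(-159 - O) = -318 - 2*O)
(u + 23591) + x(-12, -1*157) = (-609 + 23591) + (-318 - (-2)*157) = 22982 + (-318 - 2*(-157)) = 22982 + (-318 + 314) = 22982 - 4 = 22978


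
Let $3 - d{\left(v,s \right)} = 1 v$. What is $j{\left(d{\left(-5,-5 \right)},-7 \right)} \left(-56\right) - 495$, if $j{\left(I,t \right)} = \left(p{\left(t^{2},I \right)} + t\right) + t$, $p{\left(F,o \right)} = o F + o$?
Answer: $-22111$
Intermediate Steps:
$d{\left(v,s \right)} = 3 - v$ ($d{\left(v,s \right)} = 3 - 1 v = 3 - v$)
$p{\left(F,o \right)} = o + F o$ ($p{\left(F,o \right)} = F o + o = o + F o$)
$j{\left(I,t \right)} = 2 t + I \left(1 + t^{2}\right)$ ($j{\left(I,t \right)} = \left(I \left(1 + t^{2}\right) + t\right) + t = \left(t + I \left(1 + t^{2}\right)\right) + t = 2 t + I \left(1 + t^{2}\right)$)
$j{\left(d{\left(-5,-5 \right)},-7 \right)} \left(-56\right) - 495 = \left(2 \left(-7\right) + \left(3 - -5\right) \left(1 + \left(-7\right)^{2}\right)\right) \left(-56\right) - 495 = \left(-14 + \left(3 + 5\right) \left(1 + 49\right)\right) \left(-56\right) - 495 = \left(-14 + 8 \cdot 50\right) \left(-56\right) - 495 = \left(-14 + 400\right) \left(-56\right) - 495 = 386 \left(-56\right) - 495 = -21616 - 495 = -22111$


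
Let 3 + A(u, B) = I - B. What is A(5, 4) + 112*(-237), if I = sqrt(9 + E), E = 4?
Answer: -26551 + sqrt(13) ≈ -26547.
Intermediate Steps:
I = sqrt(13) (I = sqrt(9 + 4) = sqrt(13) ≈ 3.6056)
A(u, B) = -3 + sqrt(13) - B (A(u, B) = -3 + (sqrt(13) - B) = -3 + sqrt(13) - B)
A(5, 4) + 112*(-237) = (-3 + sqrt(13) - 1*4) + 112*(-237) = (-3 + sqrt(13) - 4) - 26544 = (-7 + sqrt(13)) - 26544 = -26551 + sqrt(13)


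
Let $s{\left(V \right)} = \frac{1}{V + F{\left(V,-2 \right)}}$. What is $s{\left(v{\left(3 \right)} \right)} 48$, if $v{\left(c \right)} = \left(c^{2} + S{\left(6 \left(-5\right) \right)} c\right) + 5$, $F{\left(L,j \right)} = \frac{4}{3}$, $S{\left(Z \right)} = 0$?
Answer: $\frac{72}{23} \approx 3.1304$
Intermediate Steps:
$F{\left(L,j \right)} = \frac{4}{3}$ ($F{\left(L,j \right)} = 4 \cdot \frac{1}{3} = \frac{4}{3}$)
$v{\left(c \right)} = 5 + c^{2}$ ($v{\left(c \right)} = \left(c^{2} + 0 c\right) + 5 = \left(c^{2} + 0\right) + 5 = c^{2} + 5 = 5 + c^{2}$)
$s{\left(V \right)} = \frac{1}{\frac{4}{3} + V}$ ($s{\left(V \right)} = \frac{1}{V + \frac{4}{3}} = \frac{1}{\frac{4}{3} + V}$)
$s{\left(v{\left(3 \right)} \right)} 48 = \frac{3}{4 + 3 \left(5 + 3^{2}\right)} 48 = \frac{3}{4 + 3 \left(5 + 9\right)} 48 = \frac{3}{4 + 3 \cdot 14} \cdot 48 = \frac{3}{4 + 42} \cdot 48 = \frac{3}{46} \cdot 48 = \frac{72}{23}$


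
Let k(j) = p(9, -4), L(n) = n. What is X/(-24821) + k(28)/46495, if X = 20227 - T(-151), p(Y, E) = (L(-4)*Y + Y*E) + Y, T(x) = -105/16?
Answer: -15077171383/18464838320 ≈ -0.81653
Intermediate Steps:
T(x) = -105/16 (T(x) = -105*1/16 = -105/16)
p(Y, E) = -3*Y + E*Y (p(Y, E) = (-4*Y + Y*E) + Y = (-4*Y + E*Y) + Y = -3*Y + E*Y)
k(j) = -63 (k(j) = 9*(-3 - 4) = 9*(-7) = -63)
X = 323737/16 (X = 20227 - 1*(-105/16) = 20227 + 105/16 = 323737/16 ≈ 20234.)
X/(-24821) + k(28)/46495 = (323737/16)/(-24821) - 63/46495 = (323737/16)*(-1/24821) - 63*1/46495 = -323737/397136 - 63/46495 = -15077171383/18464838320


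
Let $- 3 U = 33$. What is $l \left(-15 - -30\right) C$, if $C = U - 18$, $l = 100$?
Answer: $-43500$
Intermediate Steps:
$U = -11$ ($U = \left(- \frac{1}{3}\right) 33 = -11$)
$C = -29$ ($C = -11 - 18 = -29$)
$l \left(-15 - -30\right) C = 100 \left(-15 - -30\right) \left(-29\right) = 100 \left(-15 + 30\right) \left(-29\right) = 100 \cdot 15 \left(-29\right) = 1500 \left(-29\right) = -43500$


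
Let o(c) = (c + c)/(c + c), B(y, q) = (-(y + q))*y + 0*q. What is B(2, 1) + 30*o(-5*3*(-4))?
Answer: 24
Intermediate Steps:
B(y, q) = y*(-q - y) (B(y, q) = (-(q + y))*y + 0 = (-q - y)*y + 0 = y*(-q - y) + 0 = y*(-q - y))
o(c) = 1 (o(c) = (2*c)/((2*c)) = (2*c)*(1/(2*c)) = 1)
B(2, 1) + 30*o(-5*3*(-4)) = -1*2*(1 + 2) + 30*1 = -1*2*3 + 30 = -6 + 30 = 24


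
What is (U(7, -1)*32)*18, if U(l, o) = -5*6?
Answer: -17280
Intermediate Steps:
U(l, o) = -30
(U(7, -1)*32)*18 = -30*32*18 = -960*18 = -17280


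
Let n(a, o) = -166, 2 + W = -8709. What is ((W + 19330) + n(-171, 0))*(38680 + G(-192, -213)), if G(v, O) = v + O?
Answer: 400088575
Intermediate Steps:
W = -8711 (W = -2 - 8709 = -8711)
G(v, O) = O + v
((W + 19330) + n(-171, 0))*(38680 + G(-192, -213)) = ((-8711 + 19330) - 166)*(38680 + (-213 - 192)) = (10619 - 166)*(38680 - 405) = 10453*38275 = 400088575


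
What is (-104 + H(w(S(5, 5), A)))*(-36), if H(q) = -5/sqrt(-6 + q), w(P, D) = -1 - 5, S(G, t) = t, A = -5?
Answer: 3744 - 30*I*sqrt(3) ≈ 3744.0 - 51.962*I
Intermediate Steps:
w(P, D) = -6
H(q) = -5/sqrt(-6 + q)
(-104 + H(w(S(5, 5), A)))*(-36) = (-104 - 5/sqrt(-6 - 6))*(-36) = (-104 - (-5)*I*sqrt(3)/6)*(-36) = (-104 + 5*I*sqrt(3)/6)*(-36) = 3744 - 30*I*sqrt(3)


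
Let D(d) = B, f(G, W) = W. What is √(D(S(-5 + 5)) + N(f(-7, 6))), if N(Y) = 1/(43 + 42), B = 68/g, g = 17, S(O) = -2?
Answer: √28985/85 ≈ 2.0029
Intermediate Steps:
B = 4 (B = 68/17 = 68*(1/17) = 4)
N(Y) = 1/85
D(d) = 4
√(D(S(-5 + 5)) + N(f(-7, 6))) = √(4 + 1/85) = √(341/85) = √28985/85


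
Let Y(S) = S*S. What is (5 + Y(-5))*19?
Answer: 570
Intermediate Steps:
Y(S) = S²
(5 + Y(-5))*19 = (5 + (-5)²)*19 = (5 + 25)*19 = 30*19 = 570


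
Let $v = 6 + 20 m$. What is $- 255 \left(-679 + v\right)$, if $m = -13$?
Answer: $237915$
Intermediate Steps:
$v = -254$ ($v = 6 + 20 \left(-13\right) = 6 - 260 = -254$)
$- 255 \left(-679 + v\right) = - 255 \left(-679 - 254\right) = \left(-255\right) \left(-933\right) = 237915$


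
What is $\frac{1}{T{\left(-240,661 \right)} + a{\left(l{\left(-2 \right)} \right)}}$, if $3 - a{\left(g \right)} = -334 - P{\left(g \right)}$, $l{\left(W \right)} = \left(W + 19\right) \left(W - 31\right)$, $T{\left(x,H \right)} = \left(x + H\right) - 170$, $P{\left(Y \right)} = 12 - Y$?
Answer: $\frac{1}{1161} \approx 0.00086133$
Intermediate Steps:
$T{\left(x,H \right)} = -170 + H + x$ ($T{\left(x,H \right)} = \left(H + x\right) - 170 = -170 + H + x$)
$l{\left(W \right)} = \left(-31 + W\right) \left(19 + W\right)$ ($l{\left(W \right)} = \left(19 + W\right) \left(-31 + W\right) = \left(-31 + W\right) \left(19 + W\right)$)
$a{\left(g \right)} = 349 - g$ ($a{\left(g \right)} = 3 - \left(-334 - \left(12 - g\right)\right) = 3 - \left(-334 + \left(-12 + g\right)\right) = 3 - \left(-346 + g\right) = 349 - g$)
$\frac{1}{T{\left(-240,661 \right)} + a{\left(l{\left(-2 \right)} \right)}} = \frac{1}{\left(-170 + 661 - 240\right) + \left(349 - \left(-589 + \left(-2\right)^{2} - -24\right)\right)} = \frac{1}{251 + \left(349 - \left(-589 + 4 + 24\right)\right)} = \frac{1}{251 + \left(349 - -561\right)} = \frac{1}{251 + \left(349 + 561\right)} = \frac{1}{251 + 910} = \frac{1}{1161}$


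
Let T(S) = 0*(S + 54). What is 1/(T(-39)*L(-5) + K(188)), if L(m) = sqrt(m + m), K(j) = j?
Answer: 1/188 ≈ 0.0053191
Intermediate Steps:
T(S) = 0 (T(S) = 0*(54 + S) = 0)
L(m) = sqrt(2)*sqrt(m) (L(m) = sqrt(2*m) = sqrt(2)*sqrt(m))
1/(T(-39)*L(-5) + K(188)) = 1/(0*(sqrt(2)*sqrt(-5)) + 188) = 1/(0*(sqrt(2)*(I*sqrt(5))) + 188) = 1/(0*(I*sqrt(10)) + 188) = 1/(0 + 188) = 1/188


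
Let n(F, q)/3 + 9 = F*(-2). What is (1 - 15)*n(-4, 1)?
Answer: 42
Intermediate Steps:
n(F, q) = -27 - 6*F (n(F, q) = -27 + 3*(F*(-2)) = -27 + 3*(-2*F) = -27 - 6*F)
(1 - 15)*n(-4, 1) = (1 - 15)*(-27 - 6*(-4)) = -14*(-27 + 24) = -14*(-3) = 42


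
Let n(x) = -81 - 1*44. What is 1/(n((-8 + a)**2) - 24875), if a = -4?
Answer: -1/25000 ≈ -4.0000e-5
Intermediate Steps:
n(x) = -125 (n(x) = -81 - 44 = -125)
1/(n((-8 + a)**2) - 24875) = 1/(-125 - 24875) = 1/(-25000) = -1/25000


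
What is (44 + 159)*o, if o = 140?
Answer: 28420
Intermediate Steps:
(44 + 159)*o = (44 + 159)*140 = 203*140 = 28420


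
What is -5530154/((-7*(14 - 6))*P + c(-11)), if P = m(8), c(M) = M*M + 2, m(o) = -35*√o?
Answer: 680208942/30717671 - 21678203680*√2/30717671 ≈ -975.90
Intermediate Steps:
c(M) = 2 + M² (c(M) = M² + 2 = 2 + M²)
P = -70*√2 ≈ -98.995
-5530154/((-7*(14 - 6))*P + c(-11)) = -5530154/((-7*(14 - 6))*(-70*√2) + (2 + (-11)²)) = -5530154/((-7*8)*(-70*√2) + (2 + 121)) = -5530154/(-(-3920)*√2 + 123) = -5530154/(3920*√2 + 123) = -5530154/(123 + 3920*√2)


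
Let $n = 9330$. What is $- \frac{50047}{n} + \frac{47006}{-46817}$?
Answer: $- \frac{2781616379}{436802610} \approx -6.3681$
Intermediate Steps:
$- \frac{50047}{n} + \frac{47006}{-46817} = - \frac{50047}{9330} + \frac{47006}{-46817} = \left(-50047\right) \frac{1}{9330} + 47006 \left(- \frac{1}{46817}\right) = - \frac{50047}{9330} - \frac{47006}{46817} = - \frac{2781616379}{436802610}$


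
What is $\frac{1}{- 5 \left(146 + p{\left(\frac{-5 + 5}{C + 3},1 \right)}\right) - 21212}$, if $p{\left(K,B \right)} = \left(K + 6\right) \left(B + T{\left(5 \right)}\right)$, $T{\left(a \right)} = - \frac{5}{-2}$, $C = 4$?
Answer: $- \frac{1}{22047} \approx -4.5358 \cdot 10^{-5}$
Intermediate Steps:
$T{\left(a \right)} = \frac{5}{2}$ ($T{\left(a \right)} = \left(-5\right) \left(- \frac{1}{2}\right) = \frac{5}{2}$)
$p{\left(K,B \right)} = \left(6 + K\right) \left(\frac{5}{2} + B\right)$ ($p{\left(K,B \right)} = \left(K + 6\right) \left(B + \frac{5}{2}\right) = \left(6 + K\right) \left(\frac{5}{2} + B\right)$)
$\frac{1}{- 5 \left(146 + p{\left(\frac{-5 + 5}{C + 3},1 \right)}\right) - 21212} = \frac{1}{- 5 \left(146 + \left(15 + 6 \cdot 1 + \frac{5 \frac{-5 + 5}{4 + 3}}{2} + 1 \frac{-5 + 5}{4 + 3}\right)\right) - 21212} = \frac{1}{- 5 \left(146 + \left(15 + 6 + \frac{5 \cdot \frac{0}{7}}{2} + 1 \cdot \frac{0}{7}\right)\right) - 21212} = \frac{1}{- 5 \left(146 + \left(15 + 6 + \frac{5 \cdot 0 \cdot \frac{1}{7}}{2} + 1 \cdot 0 \cdot \frac{1}{7}\right)\right) - 21212} = \frac{1}{- 5 \left(146 + \left(15 + 6 + \frac{5}{2} \cdot 0 + 1 \cdot 0\right)\right) - 21212} = \frac{1}{- 5 \left(146 + \left(15 + 6 + 0 + 0\right)\right) - 21212} = \frac{1}{- 5 \left(146 + 21\right) - 21212} = \frac{1}{\left(-5\right) 167 - 21212} = \frac{1}{-835 - 21212} = \frac{1}{-22047} = - \frac{1}{22047}$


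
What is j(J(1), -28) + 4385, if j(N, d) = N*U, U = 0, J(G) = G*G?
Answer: 4385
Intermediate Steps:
J(G) = G²
j(N, d) = 0 (j(N, d) = N*0 = 0)
j(J(1), -28) + 4385 = 0 + 4385 = 4385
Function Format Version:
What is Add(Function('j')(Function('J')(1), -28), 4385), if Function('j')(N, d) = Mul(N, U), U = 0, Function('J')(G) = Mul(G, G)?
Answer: 4385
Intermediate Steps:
Function('J')(G) = Pow(G, 2)
Function('j')(N, d) = 0 (Function('j')(N, d) = Mul(N, 0) = 0)
Add(Function('j')(Function('J')(1), -28), 4385) = Add(0, 4385) = 4385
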